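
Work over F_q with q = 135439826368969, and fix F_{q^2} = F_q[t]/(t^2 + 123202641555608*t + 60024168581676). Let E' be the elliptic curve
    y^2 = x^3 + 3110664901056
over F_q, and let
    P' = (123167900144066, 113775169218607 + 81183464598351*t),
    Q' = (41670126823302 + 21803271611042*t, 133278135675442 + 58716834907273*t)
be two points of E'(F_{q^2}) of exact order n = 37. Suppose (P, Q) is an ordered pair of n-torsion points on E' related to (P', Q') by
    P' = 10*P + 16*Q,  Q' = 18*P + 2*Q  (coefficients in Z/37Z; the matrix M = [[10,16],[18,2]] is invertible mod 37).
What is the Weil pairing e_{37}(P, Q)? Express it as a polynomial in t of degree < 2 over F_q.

131157632695483 + 129769965908795*t

e_{37}(aP+bQ,cP+dQ) = e_{37}(P,Q)^(ad-bc); with (a,b,c,d)=(10,16,18,2) this gives the det-37 law.
10*2 - 16*18 = -268; reduced mod 37: det = 28, inverse 4.
Build f_{37,P'} and f_{37,Q'} via the 6-bit ladder of 37=100101_2; evaluate at shifted divisors; quotient in F_{135439826368969^2}.
The quotient is 76402557213602 + 85557413441633*t.
Raise to 4: e(P,Q) = 131157632695483 + 129769965908795*t in mu_{37}.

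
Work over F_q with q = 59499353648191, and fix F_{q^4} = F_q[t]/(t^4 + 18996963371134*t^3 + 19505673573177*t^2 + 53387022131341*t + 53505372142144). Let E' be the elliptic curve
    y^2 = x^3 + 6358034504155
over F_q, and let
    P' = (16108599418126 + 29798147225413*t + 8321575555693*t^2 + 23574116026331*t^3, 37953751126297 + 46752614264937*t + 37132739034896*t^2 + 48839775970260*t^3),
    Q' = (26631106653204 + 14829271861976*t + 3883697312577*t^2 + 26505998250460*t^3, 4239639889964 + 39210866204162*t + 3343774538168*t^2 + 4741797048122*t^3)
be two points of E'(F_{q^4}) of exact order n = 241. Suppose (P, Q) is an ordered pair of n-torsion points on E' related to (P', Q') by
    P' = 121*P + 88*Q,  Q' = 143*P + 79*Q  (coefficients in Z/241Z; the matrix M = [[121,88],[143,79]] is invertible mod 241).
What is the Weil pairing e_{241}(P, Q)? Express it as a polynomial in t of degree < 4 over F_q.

Alternating bilinearity on E[241] (values in mu_{241} in F_{59499353648191^4}) gives e(P',Q') = e(P,Q)^det(M).
Hence e(P,Q) = e(P',Q')^{212} where 212 = 108^{-1} mod 241.
Miller loop for e_{241} over F_{59499353648191^4}: bits of 241 = 11110001; 7 double steps + 4 add steps, l/v at each.
Miller gives e_{241}(P',Q') = 29325044165424 + 42985146896037*t + 37750059673329*t^2 + 47728277075658*t^3 in F_{59499353648191^4}.
Thus e_{241}(P,Q) = 31799618750559 + 22217570433114*t + 9680508006865*t^2 + 42969596205658*t^3.

31799618750559 + 22217570433114*t + 9680508006865*t^2 + 42969596205658*t^3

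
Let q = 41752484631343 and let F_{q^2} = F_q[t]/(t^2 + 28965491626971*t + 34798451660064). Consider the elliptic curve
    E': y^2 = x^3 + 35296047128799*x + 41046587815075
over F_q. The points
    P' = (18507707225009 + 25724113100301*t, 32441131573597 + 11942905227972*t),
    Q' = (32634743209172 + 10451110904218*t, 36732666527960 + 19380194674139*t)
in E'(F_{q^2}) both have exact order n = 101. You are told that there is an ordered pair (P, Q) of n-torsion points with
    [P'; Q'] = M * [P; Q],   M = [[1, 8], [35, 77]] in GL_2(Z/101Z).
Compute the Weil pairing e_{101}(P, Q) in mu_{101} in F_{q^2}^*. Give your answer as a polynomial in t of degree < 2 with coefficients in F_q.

e_{101}(aP+bQ,cP+dQ) = e_{101}(P,Q)^(ad-bc); with (a,b,c,d)=(1,8,35,77) this gives the det-101 law.
Hence e(P,Q) = e(P',Q')^{100} where 100 = 100^{-1} mod 101.
7-bit Miller (1100101) on E'/F_{41752484631343} with a'=35296047128799, b'=41046587815075: accumulate tangent/chord ratios at Q'+S and P'+S'.
The quotient is 41350491375939 + 8920922449450*t.
Finally e_{101}(P,Q) = 27604228608624 + 32831562181893*t.

27604228608624 + 32831562181893*t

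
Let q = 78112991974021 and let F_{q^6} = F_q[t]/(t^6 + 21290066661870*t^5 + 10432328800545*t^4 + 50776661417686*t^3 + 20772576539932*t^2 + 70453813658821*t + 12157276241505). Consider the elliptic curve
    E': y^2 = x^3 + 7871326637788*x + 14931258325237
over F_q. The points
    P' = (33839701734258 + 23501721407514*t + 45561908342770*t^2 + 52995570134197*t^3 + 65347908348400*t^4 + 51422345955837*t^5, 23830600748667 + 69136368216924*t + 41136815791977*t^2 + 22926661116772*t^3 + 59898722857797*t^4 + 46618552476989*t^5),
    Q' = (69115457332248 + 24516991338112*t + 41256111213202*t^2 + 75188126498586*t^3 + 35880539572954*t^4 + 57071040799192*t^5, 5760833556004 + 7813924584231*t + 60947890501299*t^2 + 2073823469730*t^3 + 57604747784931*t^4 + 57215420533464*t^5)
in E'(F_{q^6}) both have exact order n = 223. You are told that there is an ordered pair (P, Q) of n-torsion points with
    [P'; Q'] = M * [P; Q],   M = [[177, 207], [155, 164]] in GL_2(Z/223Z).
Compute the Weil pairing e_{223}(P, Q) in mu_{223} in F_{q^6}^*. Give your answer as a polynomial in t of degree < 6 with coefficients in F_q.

24588614027841 + 608540984085*t + 10798476971452*t^2 + 55205419966510*t^3 + 137232298409*t^4 + 55828907405756*t^5

Since e_{223}(P,P)=e_{223}(Q,Q)=1 and e_{223}(Q,P)=e_{223}(P,Q)^{-1}, expanding e_{223}(177*P + 207*Q,155*P + 164*Q) leaves e(P,Q)^det(M).
So e_{223}(P,Q) = e_{223}(P',Q')^{199}, since 65*199 = 1 mod 223.
Double-and-add over 11011111: 8-1 doublings, 7-1 additions; each step l_{T,T}/v_{2T} or l_{T,P'}/v at Q'+S for random S.
So e_{223}(P',Q') = 13282928845775 + 21069154229883*t + 25208014317834*t^2 + 58417164520121*t^3 + 26309869098848*t^4 + 9212238020835*t^5.
e_{223}(P,Q) = (13282928845775 + 21069154229883*t + 25208014317834*t^2 + 58417164520121*t^3 + 26309869098848*t^4 + 9212238020835*t^5)^{199} = 24588614027841 + 608540984085*t + 10798476971452*t^2 + 55205419966510*t^3 + 137232298409*t^4 + 55828907405756*t^5.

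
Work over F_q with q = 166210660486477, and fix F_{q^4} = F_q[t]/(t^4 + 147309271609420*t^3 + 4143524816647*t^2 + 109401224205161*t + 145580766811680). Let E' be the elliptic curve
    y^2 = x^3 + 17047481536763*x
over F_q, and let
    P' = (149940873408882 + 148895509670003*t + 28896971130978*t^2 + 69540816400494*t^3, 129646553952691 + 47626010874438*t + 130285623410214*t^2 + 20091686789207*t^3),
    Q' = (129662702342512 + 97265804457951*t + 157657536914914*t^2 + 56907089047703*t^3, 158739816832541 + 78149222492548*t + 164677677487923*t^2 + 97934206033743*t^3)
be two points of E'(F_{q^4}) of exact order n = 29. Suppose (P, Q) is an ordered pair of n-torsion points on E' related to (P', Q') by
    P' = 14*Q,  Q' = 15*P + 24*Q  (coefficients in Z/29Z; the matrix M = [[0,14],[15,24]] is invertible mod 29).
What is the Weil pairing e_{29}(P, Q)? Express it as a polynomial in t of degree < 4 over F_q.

134862020269669 + 38870205772848*t + 76811247013549*t^2 + 125436109008069*t^3

Since e_{29}(P,P)=e_{29}(Q,Q)=1 and e_{29}(Q,P)=e_{29}(P,Q)^{-1}, expanding e_{29}(14*Q,15*P + 24*Q) leaves e(P,Q)^det(M).
Inverting 22 mod 29: 4. Thus e_{29}(P,Q) = e(P',Q')^{4}.
Run Miller on y^2=x^3+17047481536763*x over F_{166210660486477}: ladder 11101 (5 bits); e = f_P(D_Q)/f_Q(D_P).
Miller gives e_{29}(P',Q') = 7547006811811 + 58314486871893*t + 57453723674419*t^2 + 106907658004492*t^3 in F_{166210660486477^4}.
e_{29}(P,Q) = (7547006811811 + 58314486871893*t + 57453723674419*t^2 + 106907658004492*t^3)^{4} = 134862020269669 + 38870205772848*t + 76811247013549*t^2 + 125436109008069*t^3.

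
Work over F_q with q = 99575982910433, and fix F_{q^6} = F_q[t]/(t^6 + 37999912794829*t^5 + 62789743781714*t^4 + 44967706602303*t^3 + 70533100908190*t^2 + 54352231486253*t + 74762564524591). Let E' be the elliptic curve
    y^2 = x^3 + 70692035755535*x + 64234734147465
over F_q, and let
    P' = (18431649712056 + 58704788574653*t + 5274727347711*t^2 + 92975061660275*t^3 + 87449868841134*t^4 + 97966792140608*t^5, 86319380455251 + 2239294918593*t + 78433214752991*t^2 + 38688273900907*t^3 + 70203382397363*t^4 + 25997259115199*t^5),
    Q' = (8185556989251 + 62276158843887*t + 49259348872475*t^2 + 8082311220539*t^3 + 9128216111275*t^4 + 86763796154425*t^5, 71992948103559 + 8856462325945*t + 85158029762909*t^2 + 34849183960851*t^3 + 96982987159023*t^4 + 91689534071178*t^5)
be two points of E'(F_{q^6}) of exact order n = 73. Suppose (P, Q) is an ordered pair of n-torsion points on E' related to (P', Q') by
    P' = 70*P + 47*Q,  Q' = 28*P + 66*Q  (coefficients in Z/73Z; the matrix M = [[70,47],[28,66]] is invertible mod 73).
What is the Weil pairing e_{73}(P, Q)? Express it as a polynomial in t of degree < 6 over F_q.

69870830453514 + 76040911620108*t + 82261508559027*t^2 + 83296502389694*t^3 + 72546311830557*t^4 + 58556586488637*t^5

e_{73}(aP+bQ,cP+dQ) = e_{73}(P,Q)^(ad-bc); with (a,b,c,d)=(70,47,28,66) this gives the det-73 law.
det M = 70*66 - 47*28 = 3304 = 19 (mod 73); 19^{-1} = 50 (mod 73).
7-bit Miller (1001001) on E'/F_{99575982910433} with a'=70692035755535, b'=64234734147465: accumulate tangent/chord ratios at Q'+S and P'+S'.
Result: e(P',Q') = 23526464562905 + 80150266111694*t + 26195342065441*t^2 + 16303799448279*t^3 + 70621542216527*t^4 + 99134831646888*t^5.
e_{73}(P,Q) = (23526464562905 + 80150266111694*t + 26195342065441*t^2 + 16303799448279*t^3 + 70621542216527*t^4 + 99134831646888*t^5)^{50} = 69870830453514 + 76040911620108*t + 82261508559027*t^2 + 83296502389694*t^3 + 72546311830557*t^4 + 58556586488637*t^5.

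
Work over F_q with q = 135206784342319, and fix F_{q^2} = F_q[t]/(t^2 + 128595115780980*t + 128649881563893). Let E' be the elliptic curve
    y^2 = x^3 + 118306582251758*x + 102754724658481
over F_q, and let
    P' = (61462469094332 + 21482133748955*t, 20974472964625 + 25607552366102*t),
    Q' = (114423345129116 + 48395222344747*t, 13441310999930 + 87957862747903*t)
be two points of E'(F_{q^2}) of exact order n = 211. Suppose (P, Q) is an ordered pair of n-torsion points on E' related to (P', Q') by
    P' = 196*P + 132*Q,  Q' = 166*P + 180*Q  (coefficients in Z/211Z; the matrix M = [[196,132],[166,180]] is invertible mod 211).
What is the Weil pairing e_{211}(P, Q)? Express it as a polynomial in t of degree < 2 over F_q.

117278743964892 + 112967145479690*t

Alternating bilinearity on E[211] (values in mu_{211} in F_{135206784342319^2}) gives e(P',Q') = e(P,Q)^det(M).
Inverting 75 mod 211: 166. Thus e_{211}(P,Q) = e(P',Q')^{166}.
8-bit Miller (11010011) on E'/F_{135206784342319} with a'=118306582251758, b'=102754724658481: accumulate tangent/chord ratios at Q'+S and P'+S'.
f_P(D_Q)/f_Q(D_P) = 128064150343363 + 26859912570889*t.
Thus e_{211}(P,Q) = 117278743964892 + 112967145479690*t.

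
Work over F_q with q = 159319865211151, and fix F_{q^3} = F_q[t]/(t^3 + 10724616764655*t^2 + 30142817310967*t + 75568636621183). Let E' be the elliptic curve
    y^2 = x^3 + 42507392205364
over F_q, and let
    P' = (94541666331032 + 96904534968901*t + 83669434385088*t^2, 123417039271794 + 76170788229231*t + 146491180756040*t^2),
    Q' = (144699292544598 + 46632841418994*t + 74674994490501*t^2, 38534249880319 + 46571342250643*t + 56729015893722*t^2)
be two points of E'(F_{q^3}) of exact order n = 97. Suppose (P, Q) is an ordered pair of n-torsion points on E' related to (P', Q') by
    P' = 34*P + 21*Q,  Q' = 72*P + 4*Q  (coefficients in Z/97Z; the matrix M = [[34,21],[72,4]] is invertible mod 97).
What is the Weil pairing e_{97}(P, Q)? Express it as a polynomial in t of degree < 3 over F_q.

Under M = [[34,21],[72,4]] in GL_2(Z/97), e_{97}(P',Q') = e_{97}(P,Q)^(34*4-21*72 mod 97).
det(M) mod 97 = 79; its inverse in (Z/97)^* is 70 (check: 79*70 mod 97 = 1).
Build f_{97,P'} and f_{97,Q'} via the 7-bit ladder of 97=1100001_2; evaluate at shifted divisors; quotient in F_{159319865211151^3}.
Miller gives e_{97}(P',Q') = 103328693728221 + 121415665859907*t + 8520933394542*t^2 in F_{159319865211151^3}.
Hence e(P,Q) = 107042373901593 + 132508143922663*t + 129545544949547*t^2 in F_{159319865211151^3}^*.

107042373901593 + 132508143922663*t + 129545544949547*t^2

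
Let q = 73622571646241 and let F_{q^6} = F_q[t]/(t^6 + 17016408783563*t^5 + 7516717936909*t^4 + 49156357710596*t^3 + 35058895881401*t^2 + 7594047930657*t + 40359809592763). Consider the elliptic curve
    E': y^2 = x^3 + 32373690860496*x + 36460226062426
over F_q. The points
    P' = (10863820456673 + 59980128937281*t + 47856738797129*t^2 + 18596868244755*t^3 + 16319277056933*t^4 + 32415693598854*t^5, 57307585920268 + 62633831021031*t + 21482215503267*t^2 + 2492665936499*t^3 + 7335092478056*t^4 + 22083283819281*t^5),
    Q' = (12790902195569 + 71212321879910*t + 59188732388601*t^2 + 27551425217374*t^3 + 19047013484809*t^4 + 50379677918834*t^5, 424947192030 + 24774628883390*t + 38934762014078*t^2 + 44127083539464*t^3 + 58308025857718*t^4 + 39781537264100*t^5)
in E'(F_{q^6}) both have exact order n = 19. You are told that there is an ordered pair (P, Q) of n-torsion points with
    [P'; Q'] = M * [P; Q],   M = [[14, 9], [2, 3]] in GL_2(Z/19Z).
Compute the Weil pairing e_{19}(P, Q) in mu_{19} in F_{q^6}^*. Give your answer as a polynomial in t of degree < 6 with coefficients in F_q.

57720942566093 + 34719551864589*t + 55166056650190*t^2 + 14985028449817*t^3 + 28749289003556*t^4 + 55749543105318*t^5

e_{19} is bilinear + alternating on E[19], so e_{19}(14*P + 9*Q, 2*P + 3*Q) = e_{19}(P,Q)^(14*3-9*2).
Inverting 5 mod 19: 4. Thus e_{19}(P,Q) = e(P',Q')^{4}.
Run Miller on y^2=x^3+32373690860496*x+36460226062426 over F_{73622571646241}: ladder 10011 (5 bits); e = f_P(D_Q)/f_Q(D_P).
f_P(D_Q)/f_Q(D_P) = 37542114481016 + 40769370708145*t + 26605073105677*t^2 + 40627242280058*t^3 + 39221481978568*t^4 + 47287165630986*t^5.
Thus e_{19}(P,Q) = 57720942566093 + 34719551864589*t + 55166056650190*t^2 + 14985028449817*t^3 + 28749289003556*t^4 + 55749543105318*t^5.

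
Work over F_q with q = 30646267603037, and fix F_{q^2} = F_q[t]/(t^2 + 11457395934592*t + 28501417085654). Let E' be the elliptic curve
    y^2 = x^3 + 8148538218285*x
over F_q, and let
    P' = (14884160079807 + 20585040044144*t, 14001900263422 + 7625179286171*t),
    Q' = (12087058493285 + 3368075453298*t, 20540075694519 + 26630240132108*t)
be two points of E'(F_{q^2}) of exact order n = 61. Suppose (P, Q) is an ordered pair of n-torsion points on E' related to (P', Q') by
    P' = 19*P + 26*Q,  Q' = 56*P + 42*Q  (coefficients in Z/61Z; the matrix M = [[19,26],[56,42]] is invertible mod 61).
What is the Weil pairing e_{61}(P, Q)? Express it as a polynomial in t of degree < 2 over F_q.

13318654575519 + 27184707916807*t

Alternating bilinearity on E[61] (values in mu_{61} in F_{30646267603037^2}) gives e(P',Q') = e(P,Q)^det(M).
So e_{61}(P,Q) = e_{61}(P',Q')^{47}, since 13*47 = 1 mod 61.
Miller loop for e_{61} over F_{30646267603037^2}: bits of 61 = 111101; 5 double steps + 4 add steps, l/v at each.
Result: e(P',Q') = 12386153057260 + 9023702393624*t.
Thus e_{61}(P,Q) = 13318654575519 + 27184707916807*t.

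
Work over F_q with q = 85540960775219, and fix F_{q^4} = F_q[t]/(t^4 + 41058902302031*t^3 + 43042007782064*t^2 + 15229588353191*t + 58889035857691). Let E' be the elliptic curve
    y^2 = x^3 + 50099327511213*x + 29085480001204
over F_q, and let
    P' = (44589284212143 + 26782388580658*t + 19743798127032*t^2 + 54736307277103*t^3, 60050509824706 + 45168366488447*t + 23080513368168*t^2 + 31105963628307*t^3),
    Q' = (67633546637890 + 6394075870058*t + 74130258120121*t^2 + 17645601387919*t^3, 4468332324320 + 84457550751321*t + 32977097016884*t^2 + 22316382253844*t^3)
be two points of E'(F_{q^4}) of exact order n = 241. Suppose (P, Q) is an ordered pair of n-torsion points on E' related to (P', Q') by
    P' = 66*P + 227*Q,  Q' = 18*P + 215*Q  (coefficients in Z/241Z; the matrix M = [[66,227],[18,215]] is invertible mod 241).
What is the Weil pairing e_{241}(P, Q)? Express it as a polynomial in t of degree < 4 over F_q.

Alternating bilinearity on E[241] (values in mu_{241} in F_{85540960775219^4}) gives e(P',Q') = e(P,Q)^det(M).
det(M) mod 241 = 223; its inverse in (Z/241)^* is 174 (check: 223*174 mod 241 = 1).
Miller loop for e_{241} over F_{85540960775219^4}: bits of 241 = 11110001; 7 double steps + 4 add steps, l/v at each.
So e_{241}(P',Q') = 4419301276609 + 17343957996216*t + 47013487225688*t^2 + 85466336793976*t^3.
e_{241}(P,Q) = (4419301276609 + 17343957996216*t + 47013487225688*t^2 + 85466336793976*t^3)^{174} = 1325973743397 + 57396912897176*t + 1491852177028*t^2 + 73309873844519*t^3.

1325973743397 + 57396912897176*t + 1491852177028*t^2 + 73309873844519*t^3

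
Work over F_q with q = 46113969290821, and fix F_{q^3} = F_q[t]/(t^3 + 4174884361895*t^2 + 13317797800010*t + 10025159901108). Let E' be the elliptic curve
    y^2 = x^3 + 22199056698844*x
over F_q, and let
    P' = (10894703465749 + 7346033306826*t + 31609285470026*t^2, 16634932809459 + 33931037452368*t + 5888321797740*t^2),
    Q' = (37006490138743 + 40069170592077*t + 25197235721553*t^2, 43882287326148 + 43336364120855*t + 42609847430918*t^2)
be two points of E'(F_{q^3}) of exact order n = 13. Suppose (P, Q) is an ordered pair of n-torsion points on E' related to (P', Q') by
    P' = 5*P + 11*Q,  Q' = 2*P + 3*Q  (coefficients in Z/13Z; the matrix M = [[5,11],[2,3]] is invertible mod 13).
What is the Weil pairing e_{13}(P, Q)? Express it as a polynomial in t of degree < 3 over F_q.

Alternating bilinearity on E[13] (values in mu_{13} in F_{46113969290821^3}) gives e(P',Q') = e(P,Q)^det(M).
So e_{13}(P,Q) = e_{13}(P',Q')^{11}, since 6*11 = 1 mod 13.
4-bit Miller (1101) on E'/F_{46113969290821} with a'=22199056698844, b'=0: accumulate tangent/chord ratios at Q'+S and P'+S'.
Miller gives e_{13}(P',Q') = 18569200807879 + 8873210744213*t + 23398908546176*t^2 in F_{46113969290821^3}.
Thus e_{13}(P,Q) = 3624080623328 + 10355485368127*t + 25887662587728*t^2.

3624080623328 + 10355485368127*t + 25887662587728*t^2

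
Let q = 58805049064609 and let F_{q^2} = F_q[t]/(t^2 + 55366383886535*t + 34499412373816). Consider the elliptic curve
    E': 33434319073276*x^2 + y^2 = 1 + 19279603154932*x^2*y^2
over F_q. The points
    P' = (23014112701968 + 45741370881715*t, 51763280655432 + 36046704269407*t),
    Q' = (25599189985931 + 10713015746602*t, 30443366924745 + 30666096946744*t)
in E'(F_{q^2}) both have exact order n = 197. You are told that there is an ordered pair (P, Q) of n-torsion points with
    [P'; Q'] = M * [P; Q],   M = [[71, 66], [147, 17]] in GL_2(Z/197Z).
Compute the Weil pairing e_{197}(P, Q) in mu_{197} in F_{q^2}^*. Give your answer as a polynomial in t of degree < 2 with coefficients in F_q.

Alternating bilinearity on E[197] (values in mu_{197} in F_{58805049064609^2}) gives e(P',Q') = e(P,Q)^det(M).
det(M) mod 197 = 173; its inverse in (Z/197)^* is 41 (check: 173*41 mod 197 = 1).
Edwards->Montgomery: u=(1+y)/(1-y), v=u/x -> 55675864876492v^2=u^3+39306719130151u^2+u; then x_W=3538678979586u+47989019747774: y^2=x^3+42228006681839*x+38862061211468.
Build f_{197,P'} and f_{197,Q'} via the 8-bit ladder of 197=11000101_2; evaluate at shifted divisors; quotient in F_{58805049064609^2}.
e_{197}(P',Q') = 17103677374962 + 15078746011525*t.
Thus e_{197}(P,Q) = 45218421699333 + 24219241427074*t.

45218421699333 + 24219241427074*t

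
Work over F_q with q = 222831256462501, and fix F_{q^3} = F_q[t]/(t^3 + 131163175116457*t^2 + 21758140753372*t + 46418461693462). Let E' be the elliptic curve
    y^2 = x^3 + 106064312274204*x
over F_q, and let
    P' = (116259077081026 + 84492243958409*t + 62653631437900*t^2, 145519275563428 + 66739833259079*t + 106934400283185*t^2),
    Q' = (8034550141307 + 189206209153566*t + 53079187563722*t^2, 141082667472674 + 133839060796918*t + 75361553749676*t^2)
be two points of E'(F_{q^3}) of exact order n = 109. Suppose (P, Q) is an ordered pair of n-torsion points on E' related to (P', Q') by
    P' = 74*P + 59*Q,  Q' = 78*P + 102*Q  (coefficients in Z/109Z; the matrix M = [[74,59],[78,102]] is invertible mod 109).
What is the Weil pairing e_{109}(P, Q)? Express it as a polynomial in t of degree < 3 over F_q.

Under M = [[74,59],[78,102]] in GL_2(Z/109), e_{109}(P',Q') = e_{109}(P,Q)^(74*102-59*78 mod 109).
So e_{109}(P,Q) = e_{109}(P',Q')^{73}, since 3*73 = 1 mod 109.
Build f_{109,P'} and f_{109,Q'} via the 7-bit ladder of 109=1101101_2; evaluate at shifted divisors; quotient in F_{222831256462501^3}.
Miller gives e_{109}(P',Q') = 211134196461275 + 131075845950101*t + 77179589387695*t^2 in F_{222831256462501^3}.
Finally e_{109}(P,Q) = 199098413677631 + 157961637725575*t + 5676902435152*t^2.

199098413677631 + 157961637725575*t + 5676902435152*t^2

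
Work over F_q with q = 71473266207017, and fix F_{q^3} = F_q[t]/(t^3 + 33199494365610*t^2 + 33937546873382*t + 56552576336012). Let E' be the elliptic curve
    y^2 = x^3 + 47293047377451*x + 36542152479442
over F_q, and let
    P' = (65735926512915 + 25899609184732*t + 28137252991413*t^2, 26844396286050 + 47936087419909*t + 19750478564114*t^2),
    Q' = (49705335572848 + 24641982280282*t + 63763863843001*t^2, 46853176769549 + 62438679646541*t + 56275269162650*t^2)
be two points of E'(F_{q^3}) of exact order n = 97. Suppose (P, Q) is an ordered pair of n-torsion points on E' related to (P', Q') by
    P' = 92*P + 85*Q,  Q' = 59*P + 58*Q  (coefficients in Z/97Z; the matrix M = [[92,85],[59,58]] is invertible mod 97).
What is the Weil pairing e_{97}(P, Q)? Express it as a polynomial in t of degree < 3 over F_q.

59811077207675 + 71084813563047*t + 46267787035371*t^2

e_{97} is bilinear + alternating on E[97], so e_{97}(92*P + 85*Q, 59*P + 58*Q) = e_{97}(P,Q)^(92*58-85*59).
Hence e(P,Q) = e(P',Q')^{55} where 55 = 30^{-1} mod 97.
Miller loop for e_{97} over F_{71473266207017^3}: bits of 97 = 1100001; 6 double steps + 2 add steps, l/v at each.
Result: e(P',Q') = 44079779437640 + 46544910446913*t + 13790886688064*t^2.
Raise to 55: e(P,Q) = 59811077207675 + 71084813563047*t + 46267787035371*t^2 in mu_{97}.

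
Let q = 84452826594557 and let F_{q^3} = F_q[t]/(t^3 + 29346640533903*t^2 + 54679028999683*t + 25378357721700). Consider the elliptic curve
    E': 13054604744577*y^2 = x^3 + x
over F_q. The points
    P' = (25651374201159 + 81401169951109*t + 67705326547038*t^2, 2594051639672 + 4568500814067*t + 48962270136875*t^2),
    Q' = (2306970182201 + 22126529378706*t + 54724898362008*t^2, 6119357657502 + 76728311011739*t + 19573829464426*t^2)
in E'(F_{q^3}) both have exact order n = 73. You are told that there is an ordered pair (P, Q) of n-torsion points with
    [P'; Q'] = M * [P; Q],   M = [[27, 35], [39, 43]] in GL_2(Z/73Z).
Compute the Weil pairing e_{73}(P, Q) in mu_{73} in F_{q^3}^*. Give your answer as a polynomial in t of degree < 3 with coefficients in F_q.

63395230487094 + 79752642788542*t + 42332776626761*t^2

Under M = [[27,35],[39,43]] in GL_2(Z/73), e_{73}(P',Q') = e_{73}(P,Q)^(27*43-35*39 mod 73).
So e_{73}(P,Q) = e_{73}(P',Q')^{39}, since 15*39 = 1 mod 73.
(x,y)|->(7267793110167x,7267793110167y) sends E' to y^2=x^3+25324992575687*x.
Double-and-add over 1001001: 7-1 doublings, 3-1 additions; each step l_{T,T}/v_{2T} or l_{T,P'}/v at Q'+S for random S.
Miller gives e_{73}(P',Q') = 73768022568219 + 56595545696232*t + 9657222144264*t^2 in F_{84452826594557^3}.
Finally e_{73}(P,Q) = 63395230487094 + 79752642788542*t + 42332776626761*t^2.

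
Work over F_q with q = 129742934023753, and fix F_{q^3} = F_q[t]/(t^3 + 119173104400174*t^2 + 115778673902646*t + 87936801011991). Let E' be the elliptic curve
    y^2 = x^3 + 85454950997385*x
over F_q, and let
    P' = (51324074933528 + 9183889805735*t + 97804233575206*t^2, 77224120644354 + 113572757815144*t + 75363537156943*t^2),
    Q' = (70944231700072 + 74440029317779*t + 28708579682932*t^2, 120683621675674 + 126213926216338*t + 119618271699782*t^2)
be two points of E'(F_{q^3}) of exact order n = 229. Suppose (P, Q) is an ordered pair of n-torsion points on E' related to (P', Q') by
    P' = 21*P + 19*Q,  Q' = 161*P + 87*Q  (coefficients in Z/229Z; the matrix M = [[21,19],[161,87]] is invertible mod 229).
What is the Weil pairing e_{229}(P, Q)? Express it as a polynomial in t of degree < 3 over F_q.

118816908860658 + 91586040992644*t + 29727431127912*t^2

e_{229}(aP+bQ,cP+dQ) = e_{229}(P,Q)^(ad-bc); with (a,b,c,d)=(21,19,161,87) this gives the det-229 law.
Inverting 142 mod 229: 50. Thus e_{229}(P,Q) = e(P',Q')^{50}.
Run Miller on y^2=x^3+85454950997385*x over F_{129742934023753}: ladder 11100101 (8 bits); e = f_P(D_Q)/f_Q(D_P).
Miller gives e_{229}(P',Q') = 7438739238235 + 102112122239993*t + 17123345985429*t^2 in F_{129742934023753^3}.
Finally e_{229}(P,Q) = 118816908860658 + 91586040992644*t + 29727431127912*t^2.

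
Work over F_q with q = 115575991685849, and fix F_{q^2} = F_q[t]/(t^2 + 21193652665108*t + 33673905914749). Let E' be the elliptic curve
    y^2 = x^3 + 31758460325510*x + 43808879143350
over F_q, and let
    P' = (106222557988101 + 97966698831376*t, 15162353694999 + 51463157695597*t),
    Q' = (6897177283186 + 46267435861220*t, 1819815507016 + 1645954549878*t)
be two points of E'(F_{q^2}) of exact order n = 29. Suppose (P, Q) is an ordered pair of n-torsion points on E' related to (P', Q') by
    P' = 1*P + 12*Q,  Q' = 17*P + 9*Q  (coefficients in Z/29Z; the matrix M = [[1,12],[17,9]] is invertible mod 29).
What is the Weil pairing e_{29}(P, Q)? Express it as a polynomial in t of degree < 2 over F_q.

Since e_{29}(P,P)=e_{29}(Q,Q)=1 and e_{29}(Q,P)=e_{29}(P,Q)^{-1}, expanding e_{29}(1*P + 12*Q,17*P + 9*Q) leaves e(P,Q)^det(M).
det(M) mod 29 = 8; its inverse in (Z/29)^* is 11 (check: 8*11 mod 29 = 1).
n = 29 = (11101)_2 (5 bits, wt 4); accumulate f_{29,P'}(Q'+S)/f_{29,P'}(S) along the 4-step ladder.
So e_{29}(P',Q') = 12482504727921 + 69189580853802*t.
Finally e_{29}(P,Q) = 61490523642964 + 1737388378154*t.

61490523642964 + 1737388378154*t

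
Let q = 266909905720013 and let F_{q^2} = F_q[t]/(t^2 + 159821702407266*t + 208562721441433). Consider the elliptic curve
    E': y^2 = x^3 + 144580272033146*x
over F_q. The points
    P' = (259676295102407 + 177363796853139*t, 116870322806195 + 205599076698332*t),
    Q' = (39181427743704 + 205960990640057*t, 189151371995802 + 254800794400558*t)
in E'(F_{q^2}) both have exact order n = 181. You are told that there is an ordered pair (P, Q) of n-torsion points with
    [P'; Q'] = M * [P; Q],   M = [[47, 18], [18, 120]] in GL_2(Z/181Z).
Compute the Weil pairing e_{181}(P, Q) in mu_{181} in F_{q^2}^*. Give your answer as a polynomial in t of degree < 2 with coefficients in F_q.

154857977684664 + 254298898800873*t

Alternating bilinearity on E[181] (values in mu_{181} in F_{266909905720013^2}) gives e(P',Q') = e(P,Q)^det(M).
So e_{181}(P,Q) = e_{181}(P',Q')^{154}, since 67*154 = 1 mod 181.
Build f_{181,P'} and f_{181,Q'} via the 8-bit ladder of 181=10110101_2; evaluate at shifted divisors; quotient in F_{266909905720013^2}.
So e_{181}(P',Q') = 194835953374518 + 116456243432784*t.
(194835953374518 + 116456243432784*t)^{154} mod (266909905720013,f) = 154857977684664 + 254298898800873*t.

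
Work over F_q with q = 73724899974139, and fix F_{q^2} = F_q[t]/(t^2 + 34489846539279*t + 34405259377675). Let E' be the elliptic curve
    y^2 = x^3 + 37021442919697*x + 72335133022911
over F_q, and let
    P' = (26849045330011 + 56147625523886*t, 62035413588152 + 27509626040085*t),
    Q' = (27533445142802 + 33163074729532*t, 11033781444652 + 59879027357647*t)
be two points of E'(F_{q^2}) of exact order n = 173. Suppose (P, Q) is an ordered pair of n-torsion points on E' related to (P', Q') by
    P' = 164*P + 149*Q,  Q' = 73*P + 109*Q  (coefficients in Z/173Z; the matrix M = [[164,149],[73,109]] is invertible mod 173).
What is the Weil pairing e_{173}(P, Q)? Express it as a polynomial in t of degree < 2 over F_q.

9770739521623 + 16806329300607*t

Under M = [[164,149],[73,109]] in GL_2(Z/173), e_{173}(P',Q') = e_{173}(P,Q)^(164*109-149*73 mod 173).
det M = 164*109 - 149*73 = 6999 = 79 (mod 173); 79^{-1} = 46 (mod 173).
Double-and-add over 10101101: 8-1 doublings, 5-1 additions; each step l_{T,T}/v_{2T} or l_{T,P'}/v at Q'+S for random S.
Result: e(P',Q') = 18187228566783 + 39052489229973*t.
Hence e(P,Q) = 9770739521623 + 16806329300607*t in F_{73724899974139^2}^*.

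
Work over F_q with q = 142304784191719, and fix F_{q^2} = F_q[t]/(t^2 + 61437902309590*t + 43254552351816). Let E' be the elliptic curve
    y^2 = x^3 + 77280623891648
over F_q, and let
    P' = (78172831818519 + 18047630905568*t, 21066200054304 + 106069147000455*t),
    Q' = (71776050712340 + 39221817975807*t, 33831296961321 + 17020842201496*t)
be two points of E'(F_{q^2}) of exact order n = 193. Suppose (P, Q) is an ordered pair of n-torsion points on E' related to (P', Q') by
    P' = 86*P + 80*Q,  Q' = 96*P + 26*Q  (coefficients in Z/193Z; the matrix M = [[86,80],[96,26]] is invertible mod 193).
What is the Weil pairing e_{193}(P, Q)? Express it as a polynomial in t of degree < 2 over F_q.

The 193-Weil pairing on E[193] over F_{142304784191719} is alternating-bilinear: e_{193}(P',Q') = e_{193}(P,Q)^det(M).
det(M) mod 193 = 153; its inverse in (Z/193)^* is 82 (check: 153*82 mod 193 = 1).
Miller loop for e_{193} over F_{142304784191719^2}: bits of 193 = 11000001; 7 double steps + 2 add steps, l/v at each.
e_{193}(P',Q') = 53893536720010 + 15410697337165*t.
Finally e_{193}(P,Q) = 116475482856072 + 113238473320025*t.

116475482856072 + 113238473320025*t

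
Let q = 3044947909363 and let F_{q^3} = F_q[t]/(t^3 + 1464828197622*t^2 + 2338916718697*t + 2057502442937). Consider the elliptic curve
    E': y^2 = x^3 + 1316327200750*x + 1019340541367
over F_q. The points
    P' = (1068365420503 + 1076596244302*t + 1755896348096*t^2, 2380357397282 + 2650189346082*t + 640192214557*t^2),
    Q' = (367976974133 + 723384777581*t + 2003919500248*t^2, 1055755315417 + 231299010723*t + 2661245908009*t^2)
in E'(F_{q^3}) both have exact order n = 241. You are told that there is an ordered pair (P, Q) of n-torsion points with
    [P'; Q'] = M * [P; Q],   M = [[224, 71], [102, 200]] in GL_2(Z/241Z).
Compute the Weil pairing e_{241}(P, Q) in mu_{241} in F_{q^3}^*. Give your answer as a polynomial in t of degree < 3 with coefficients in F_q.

570700290173 + 2173405665218*t + 61797509293*t^2

e_{241} is bilinear + alternating on E[241], so e_{241}(224*P + 71*Q, 102*P + 200*Q) = e_{241}(P,Q)^(224*200-71*102).
det(M) mod 241 = 203; its inverse in (Z/241)^* is 19 (check: 203*19 mod 241 = 1).
Run Miller on y^2=x^3+1316327200750*x+1019340541367 over F_{3044947909363}: ladder 11110001 (8 bits); e = f_P(D_Q)/f_Q(D_P).
Result: e(P',Q') = 2394104768083 + 2720131949973*t + 32762331876*t^2.
(2394104768083 + 2720131949973*t + 32762331876*t^2)^{19} mod (3044947909363,f) = 570700290173 + 2173405665218*t + 61797509293*t^2.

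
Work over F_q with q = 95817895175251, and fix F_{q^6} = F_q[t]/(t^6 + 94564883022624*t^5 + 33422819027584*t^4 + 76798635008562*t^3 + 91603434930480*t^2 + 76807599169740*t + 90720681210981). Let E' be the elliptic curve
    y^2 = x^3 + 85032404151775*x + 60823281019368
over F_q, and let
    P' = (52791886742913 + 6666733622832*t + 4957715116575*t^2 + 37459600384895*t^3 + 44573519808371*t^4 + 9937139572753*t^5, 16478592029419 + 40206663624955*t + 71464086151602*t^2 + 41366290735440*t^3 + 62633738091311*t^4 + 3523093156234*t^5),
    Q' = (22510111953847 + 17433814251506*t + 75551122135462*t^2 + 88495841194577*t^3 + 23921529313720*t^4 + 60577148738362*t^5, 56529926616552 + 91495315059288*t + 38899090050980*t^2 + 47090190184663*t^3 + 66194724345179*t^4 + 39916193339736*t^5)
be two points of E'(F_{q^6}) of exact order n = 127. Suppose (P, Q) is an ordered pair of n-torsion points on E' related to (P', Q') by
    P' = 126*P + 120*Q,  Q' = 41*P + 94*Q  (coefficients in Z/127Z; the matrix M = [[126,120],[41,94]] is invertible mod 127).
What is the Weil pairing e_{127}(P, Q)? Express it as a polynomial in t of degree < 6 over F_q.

9518523122901 + 45112140228492*t + 74166266551319*t^2 + 48894286999626*t^3 + 85663748179548*t^4 + 10161482017107*t^5

Alternating bilinearity on E[127] (values in mu_{127} in F_{95817895175251^6}) gives e(P',Q') = e(P,Q)^det(M).
So e_{127}(P,Q) = e_{127}(P',Q')^{102}, since 66*102 = 1 mod 127.
7-bit Miller (1111111) on E'/F_{95817895175251} with a'=85032404151775, b'=60823281019368: accumulate tangent/chord ratios at Q'+S and P'+S'.
The quotient is 64396588032945 + 20981798523710*t + 92303164373682*t^2 + 40032484517760*t^3 + 37181140966492*t^4 + 41068202022913*t^5.
Thus e_{127}(P,Q) = 9518523122901 + 45112140228492*t + 74166266551319*t^2 + 48894286999626*t^3 + 85663748179548*t^4 + 10161482017107*t^5.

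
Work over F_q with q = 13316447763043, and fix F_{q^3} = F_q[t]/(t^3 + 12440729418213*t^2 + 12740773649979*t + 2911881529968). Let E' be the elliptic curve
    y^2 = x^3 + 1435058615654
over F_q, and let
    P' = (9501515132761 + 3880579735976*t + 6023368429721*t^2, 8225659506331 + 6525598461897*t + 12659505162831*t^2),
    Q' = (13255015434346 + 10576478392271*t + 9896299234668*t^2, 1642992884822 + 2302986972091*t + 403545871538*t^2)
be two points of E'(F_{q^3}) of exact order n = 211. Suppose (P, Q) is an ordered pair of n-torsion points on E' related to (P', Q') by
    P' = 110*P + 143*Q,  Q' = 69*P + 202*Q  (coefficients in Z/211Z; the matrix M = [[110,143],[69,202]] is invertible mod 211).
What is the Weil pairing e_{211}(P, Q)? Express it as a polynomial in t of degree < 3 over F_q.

4493953998482 + 2792415287840*t + 12560551738598*t^2

e_{211} is bilinear + alternating on E[211], so e_{211}(110*P + 143*Q, 69*P + 202*Q) = e_{211}(P,Q)^(110*202-143*69).
Hence e(P,Q) = e(P',Q')^{200} where 200 = 115^{-1} mod 211.
Double-and-add over 11010011: 8-1 doublings, 5-1 additions; each step l_{T,T}/v_{2T} or l_{T,P'}/v at Q'+S for random S.
Miller gives e_{211}(P',Q') = 7128625881074 + 5954255183141*t + 3498493360134*t^2 in F_{13316447763043^3}.
Raise to 200: e(P,Q) = 4493953998482 + 2792415287840*t + 12560551738598*t^2 in mu_{211}.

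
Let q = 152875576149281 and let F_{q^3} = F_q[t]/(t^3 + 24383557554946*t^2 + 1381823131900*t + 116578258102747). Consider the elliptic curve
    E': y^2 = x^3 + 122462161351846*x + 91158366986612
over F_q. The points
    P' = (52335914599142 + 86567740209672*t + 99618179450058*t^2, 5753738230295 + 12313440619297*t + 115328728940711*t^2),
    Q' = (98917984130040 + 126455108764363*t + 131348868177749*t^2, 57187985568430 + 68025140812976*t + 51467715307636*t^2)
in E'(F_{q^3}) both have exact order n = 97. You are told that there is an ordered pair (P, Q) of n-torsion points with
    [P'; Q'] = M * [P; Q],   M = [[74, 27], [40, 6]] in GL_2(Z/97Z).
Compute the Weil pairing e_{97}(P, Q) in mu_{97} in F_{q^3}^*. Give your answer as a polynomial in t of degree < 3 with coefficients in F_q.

84158593759630 + 87067534927032*t + 13555783877296*t^2

Since e_{97}(P,P)=e_{97}(Q,Q)=1 and e_{97}(Q,P)=e_{97}(P,Q)^{-1}, expanding e_{97}(74*P + 27*Q,40*P + 6*Q) leaves e(P,Q)^det(M).
det M = 74*6 - 27*40 = -636 = 43 (mod 97); 43^{-1} = 88 (mod 97).
7-bit Miller (1100001) on E'/F_{152875576149281} with a'=122462161351846, b'=91158366986612: accumulate tangent/chord ratios at Q'+S and P'+S'.
So e_{97}(P',Q') = 71379753596259 + 130436379187642*t + 26581595760063*t^2.
Raise to 88: e(P,Q) = 84158593759630 + 87067534927032*t + 13555783877296*t^2 in mu_{97}.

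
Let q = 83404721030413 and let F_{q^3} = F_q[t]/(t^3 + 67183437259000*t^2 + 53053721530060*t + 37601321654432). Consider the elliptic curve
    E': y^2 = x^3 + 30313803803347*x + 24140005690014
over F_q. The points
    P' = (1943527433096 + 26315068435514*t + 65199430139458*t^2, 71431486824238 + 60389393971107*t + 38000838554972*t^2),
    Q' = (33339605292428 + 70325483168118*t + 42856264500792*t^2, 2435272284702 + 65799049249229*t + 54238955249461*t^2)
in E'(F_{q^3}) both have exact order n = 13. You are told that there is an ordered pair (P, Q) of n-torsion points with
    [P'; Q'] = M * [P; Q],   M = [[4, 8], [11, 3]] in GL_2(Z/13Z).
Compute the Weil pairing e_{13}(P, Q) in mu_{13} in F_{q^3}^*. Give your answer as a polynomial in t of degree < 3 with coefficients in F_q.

Under M = [[4,8],[11,3]] in GL_2(Z/13), e_{13}(P',Q') = e_{13}(P,Q)^(4*3-8*11 mod 13).
Inverting 2 mod 13: 7. Thus e_{13}(P,Q) = e(P',Q')^{7}.
Build f_{13,P'} and f_{13,Q'} via the 4-bit ladder of 13=1101_2; evaluate at shifted divisors; quotient in F_{83404721030413^3}.
Miller gives e_{13}(P',Q') = 52784530233216 + 52442790376287*t + 61583347374317*t^2 in F_{83404721030413^3}.
(52784530233216 + 52442790376287*t + 61583347374317*t^2)^{7} mod (83404721030413,f) = 82233363510520 + 43840604228757*t + 26364352125349*t^2.

82233363510520 + 43840604228757*t + 26364352125349*t^2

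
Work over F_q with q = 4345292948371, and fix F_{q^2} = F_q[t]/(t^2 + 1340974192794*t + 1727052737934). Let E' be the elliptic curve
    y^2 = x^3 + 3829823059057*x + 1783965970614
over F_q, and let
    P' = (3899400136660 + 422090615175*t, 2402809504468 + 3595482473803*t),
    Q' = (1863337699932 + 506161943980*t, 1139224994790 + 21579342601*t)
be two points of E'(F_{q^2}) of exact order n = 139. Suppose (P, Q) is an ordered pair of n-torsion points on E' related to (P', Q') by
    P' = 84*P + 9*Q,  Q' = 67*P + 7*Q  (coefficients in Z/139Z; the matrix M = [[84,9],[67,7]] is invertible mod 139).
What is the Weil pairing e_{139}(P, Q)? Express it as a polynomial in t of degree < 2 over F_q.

Under M = [[84,9],[67,7]] in GL_2(Z/139), e_{139}(P',Q') = e_{139}(P,Q)^(84*7-9*67 mod 139).
det M = 84*7 - 9*67 = -15 = 124 (mod 139); 124^{-1} = 37 (mod 139).
Run Miller on y^2=x^3+3829823059057*x+1783965970614 over F_{4345292948371}: ladder 10001011 (8 bits); e = f_P(D_Q)/f_Q(D_P).
f_P(D_Q)/f_Q(D_P) = 3646153141332 + 2450658656661*t.
Hence e(P,Q) = 461019638264 + 469062595942*t in F_{4345292948371^2}^*.

461019638264 + 469062595942*t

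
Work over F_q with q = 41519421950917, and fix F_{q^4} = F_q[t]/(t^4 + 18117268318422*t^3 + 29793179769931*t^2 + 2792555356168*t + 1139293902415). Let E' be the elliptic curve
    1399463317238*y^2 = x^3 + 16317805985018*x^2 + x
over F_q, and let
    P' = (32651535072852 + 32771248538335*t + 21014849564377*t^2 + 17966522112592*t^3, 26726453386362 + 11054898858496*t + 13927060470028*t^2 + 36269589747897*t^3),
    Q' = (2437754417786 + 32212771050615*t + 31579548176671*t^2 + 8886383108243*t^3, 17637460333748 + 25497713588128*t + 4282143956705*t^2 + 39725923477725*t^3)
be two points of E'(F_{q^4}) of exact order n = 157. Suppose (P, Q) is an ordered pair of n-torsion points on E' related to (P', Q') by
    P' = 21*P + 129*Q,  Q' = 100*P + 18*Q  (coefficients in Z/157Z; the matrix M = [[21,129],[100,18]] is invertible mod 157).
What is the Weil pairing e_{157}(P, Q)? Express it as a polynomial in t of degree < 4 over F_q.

37989161107336 + 3325821724543*t + 17308653207424*t^2 + 38516442602465*t^3

e_{157}(aP+bQ,cP+dQ) = e_{157}(P,Q)^(ad-bc); with (a,b,c,d)=(21,129,100,18) this gives the det-157 law.
Hence e(P,Q) = e(P',Q')^{62} where 62 = 38^{-1} mod 157.
Undo Montgomery via alpha=4602341376882, beta=2269689369497: (a',b')=(27666021968106,18365464403479) over F_{41519421950917}.
n = 157 = (10011101)_2 (8 bits, wt 5); accumulate f_{157,P'}(Q'+S)/f_{157,P'}(S) along the 7-step ladder.
Result: e(P',Q') = 30405373144985 + 851894096483*t + 3285064578619*t^2 + 30699685991819*t^3.
e_{157}(P,Q) = (30405373144985 + 851894096483*t + 3285064578619*t^2 + 30699685991819*t^3)^{62} = 37989161107336 + 3325821724543*t + 17308653207424*t^2 + 38516442602465*t^3.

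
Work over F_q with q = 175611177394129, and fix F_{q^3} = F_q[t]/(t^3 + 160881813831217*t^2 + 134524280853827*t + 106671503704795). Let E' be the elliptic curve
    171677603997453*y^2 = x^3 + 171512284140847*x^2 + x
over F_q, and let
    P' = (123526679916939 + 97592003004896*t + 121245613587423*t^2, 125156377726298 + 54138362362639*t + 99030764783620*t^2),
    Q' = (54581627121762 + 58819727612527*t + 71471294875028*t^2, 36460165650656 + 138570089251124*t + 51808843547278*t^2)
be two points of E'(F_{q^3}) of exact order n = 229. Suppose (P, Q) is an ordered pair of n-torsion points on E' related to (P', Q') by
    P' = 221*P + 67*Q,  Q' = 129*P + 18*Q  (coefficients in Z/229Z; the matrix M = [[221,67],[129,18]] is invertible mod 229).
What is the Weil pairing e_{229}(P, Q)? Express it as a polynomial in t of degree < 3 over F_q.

42031406278175 + 168526952417414*t + 131196443676775*t^2

Since e_{229}(P,P)=e_{229}(Q,Q)=1 and e_{229}(Q,P)=e_{229}(P,Q)^{-1}, expanding e_{229}(221*P + 67*Q,129*P + 18*Q) leaves e(P,Q)^det(M).
Hence e(P,Q) = e(P',Q')^{132} where 132 = 144^{-1} mod 229.
Montgomery->Weierstrass: x_W = 18509116300659*x+73463385048960, y_W=18509116300659*y on F_{175611177394129}; lands on y^2=x^3+116377595175654.
Run Miller on y^2=x^3+116377595175654 over F_{175611177394129}: ladder 11100101 (8 bits); e = f_P(D_Q)/f_Q(D_P).
The quotient is 25022887982453 + 82981050853513*t + 29618734638713*t^2.
Raise to 132: e(P,Q) = 42031406278175 + 168526952417414*t + 131196443676775*t^2 in mu_{229}.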